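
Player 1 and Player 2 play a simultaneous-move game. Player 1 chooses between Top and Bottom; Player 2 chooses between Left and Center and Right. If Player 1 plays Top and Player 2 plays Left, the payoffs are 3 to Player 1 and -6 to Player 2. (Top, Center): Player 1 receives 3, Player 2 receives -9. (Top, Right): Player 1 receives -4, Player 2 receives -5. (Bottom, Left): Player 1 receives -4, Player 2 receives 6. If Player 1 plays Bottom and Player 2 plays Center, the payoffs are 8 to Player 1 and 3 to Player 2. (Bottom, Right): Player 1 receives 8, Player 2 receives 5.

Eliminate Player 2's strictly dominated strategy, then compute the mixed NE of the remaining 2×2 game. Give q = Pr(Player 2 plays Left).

Player 2's strategy Center is strictly dominated by Left: -6 > -9 and 6 > 3. Eliminate Center.
Player 2's mix must leave Player 1 indifferent between Top and Bottom.
  Player 1's expected payoff from Top: q·3 + (1−q)·(-4) = 7q - 4
  Player 1's expected payoff from Bottom: q·(-4) + (1−q)·8 = -12q + 8
  7q - 4 = -12q + 8  ⇒  19q = 12  ⇒  q = 12/19.

q = 12/19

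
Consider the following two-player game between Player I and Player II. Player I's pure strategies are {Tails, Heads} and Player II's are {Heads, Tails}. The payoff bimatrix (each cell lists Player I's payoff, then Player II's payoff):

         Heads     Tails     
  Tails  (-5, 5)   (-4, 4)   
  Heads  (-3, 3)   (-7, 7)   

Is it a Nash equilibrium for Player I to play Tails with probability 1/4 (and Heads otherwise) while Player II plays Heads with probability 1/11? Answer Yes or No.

No

Given Player I's mix p = 1/4, Player II's payoff from Heads is 7/2 but from Tails is 25/4. Player II strictly prefers Tails, so Player II would not mix.
So the proposed profile is not a Nash equilibrium.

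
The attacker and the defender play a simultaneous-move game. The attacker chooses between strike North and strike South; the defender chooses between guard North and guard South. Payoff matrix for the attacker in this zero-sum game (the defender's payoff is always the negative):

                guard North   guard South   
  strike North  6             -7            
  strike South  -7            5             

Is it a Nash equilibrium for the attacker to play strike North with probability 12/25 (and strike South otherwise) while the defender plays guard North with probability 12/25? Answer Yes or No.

Yes

Check the defender's indifference given the attacker's mix p = 12/25:
  payoff from guard North = 19/25; payoff from guard South = 19/25 — equal.
Check the attacker's indifference given the defender's mix q = 12/25:
  payoff from strike North = -19/25; payoff from strike South = -19/25 — equal.
Both players are indifferent, so neither can profitably deviate.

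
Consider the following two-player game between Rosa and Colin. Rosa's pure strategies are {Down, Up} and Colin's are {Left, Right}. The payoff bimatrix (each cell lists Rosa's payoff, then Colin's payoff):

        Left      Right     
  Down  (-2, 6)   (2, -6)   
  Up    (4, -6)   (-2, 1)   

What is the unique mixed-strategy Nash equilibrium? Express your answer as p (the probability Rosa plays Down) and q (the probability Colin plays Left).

p = 7/19, q = 2/5

In a mixed equilibrium Colin is indifferent between Left and Right; this condition fixes p.
  Colin's payoff from Left: p·6 + (1−p)·(-6) = 12p - 6
  Colin's payoff from Right: p·(-6) + (1−p)·1 = -7p + 1
  12p - 6 = -7p + 1  ⇒  19p = 7  ⇒  p = 7/19.
For Rosa to be willing to mix, Rosa must be indifferent between Down and Up, which pins down Colin's mix.
  Rosa's payoff to Down: q·(-2) + (1−q)·2 = -4q + 2
  Rosa's payoff to Up: q·4 + (1−q)·(-2) = 6q - 2
  -4q + 2 = 6q - 2  ⇒  -10q = -4  ⇒  q = 2/5.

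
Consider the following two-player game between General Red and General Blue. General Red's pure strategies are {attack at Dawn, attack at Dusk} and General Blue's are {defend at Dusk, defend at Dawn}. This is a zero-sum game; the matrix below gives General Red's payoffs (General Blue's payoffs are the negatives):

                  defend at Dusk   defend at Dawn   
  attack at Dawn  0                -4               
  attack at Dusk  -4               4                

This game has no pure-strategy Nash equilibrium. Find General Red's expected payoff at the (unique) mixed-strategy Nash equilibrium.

-4/3

Set General Red's expected payoff from attack at Dawn equal to that from attack at Dusk:
  General Red's payoff from attack at Dawn: q·0 + (1−q)·(-4) = 4q - 4
  General Red's payoff from attack at Dusk: q·(-4) + (1−q)·4 = -8q + 4
  4q - 4 = -8q + 4  ⇒  12q = 8  ⇒  q = 2/3.
At equilibrium General Red is indifferent across rows, so General Red's payoff equals the payoff from attack at Dawn: (2/3)·0 + (1/3)·(-4) = -4/3.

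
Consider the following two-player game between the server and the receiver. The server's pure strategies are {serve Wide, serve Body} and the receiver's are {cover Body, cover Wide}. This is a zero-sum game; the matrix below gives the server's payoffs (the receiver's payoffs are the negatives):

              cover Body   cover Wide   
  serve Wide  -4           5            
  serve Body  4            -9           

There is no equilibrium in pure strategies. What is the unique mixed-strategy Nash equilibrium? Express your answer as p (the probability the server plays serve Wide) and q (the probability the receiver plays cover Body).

p = 13/22, q = 7/11

The receiver's indifference between cover Body and cover Wide determines the server's mixing probability p:
  the receiver's payoff to cover Body: p·4 + (1−p)·(-4) = 8p - 4
  the receiver's payoff to cover Wide: p·(-5) + (1−p)·9 = -14p + 9
  8p - 4 = -14p + 9  ⇒  22p = 13  ⇒  p = 13/22.
Set the server's expected payoff from serve Wide equal to that from serve Body:
  the server's payoff from serve Wide: q·(-4) + (1−q)·5 = -9q + 5
  the server's payoff from serve Body: q·4 + (1−q)·(-9) = 13q - 9
  -9q + 5 = 13q - 9  ⇒  -22q = -14  ⇒  q = 7/11.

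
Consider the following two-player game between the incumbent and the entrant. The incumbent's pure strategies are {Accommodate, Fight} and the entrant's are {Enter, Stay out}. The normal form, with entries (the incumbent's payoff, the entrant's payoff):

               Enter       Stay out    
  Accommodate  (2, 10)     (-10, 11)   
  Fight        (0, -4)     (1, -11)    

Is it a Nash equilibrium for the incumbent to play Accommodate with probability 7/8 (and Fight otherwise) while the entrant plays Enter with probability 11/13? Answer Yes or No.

Yes

Check the entrant's indifference given the incumbent's mix p = 7/8:
  payoff from Enter = 33/4; payoff from Stay out = 33/4 — equal.
Check the incumbent's indifference given the entrant's mix q = 11/13:
  payoff from Accommodate = 2/13; payoff from Fight = 2/13 — equal.
Both players are indifferent, so neither can profitably deviate.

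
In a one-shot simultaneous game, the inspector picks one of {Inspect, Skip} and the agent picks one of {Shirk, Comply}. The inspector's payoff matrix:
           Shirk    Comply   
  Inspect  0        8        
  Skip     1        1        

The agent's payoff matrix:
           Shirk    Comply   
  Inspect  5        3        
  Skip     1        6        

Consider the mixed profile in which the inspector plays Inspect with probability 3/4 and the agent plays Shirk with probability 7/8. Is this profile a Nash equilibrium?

No

Given the inspector's mix p = 3/4, the agent's payoff from Shirk is 4 but from Comply is 15/4. The agent strictly prefers Shirk, so the agent would not mix.
So the proposed profile is not a Nash equilibrium.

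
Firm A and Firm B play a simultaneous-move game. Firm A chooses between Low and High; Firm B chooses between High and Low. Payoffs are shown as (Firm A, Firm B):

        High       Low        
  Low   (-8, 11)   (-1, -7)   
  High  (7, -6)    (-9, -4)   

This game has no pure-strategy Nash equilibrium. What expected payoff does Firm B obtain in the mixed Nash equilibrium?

For Firm B to be willing to mix, Firm B must be indifferent between High and Low, which pins down Firm A's mix.
  Firm B's payoff from High: p·11 + (1−p)·(-6) = 17p - 6
  Firm B's payoff from Low: p·(-7) + (1−p)·(-4) = -3p - 4
  17p - 6 = -3p - 4  ⇒  20p = 2  ⇒  p = 1/10.
At equilibrium Firm B is indifferent across columns, so Firm B's payoff equals the payoff from High: (1/10)·11 + (9/10)·(-6) = -43/10.

-43/10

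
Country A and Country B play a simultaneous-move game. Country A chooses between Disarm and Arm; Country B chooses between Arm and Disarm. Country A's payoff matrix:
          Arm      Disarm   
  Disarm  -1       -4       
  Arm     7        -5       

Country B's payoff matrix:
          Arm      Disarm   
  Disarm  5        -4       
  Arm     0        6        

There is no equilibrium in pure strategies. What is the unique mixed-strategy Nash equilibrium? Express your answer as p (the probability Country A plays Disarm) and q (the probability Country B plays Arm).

Country B's indifference between Arm and Disarm determines Country A's mixing probability p:
  Country B's expected payoff from Arm: p·5 + (1−p)·0 = 5p
  Country B's expected payoff from Disarm: p·(-4) + (1−p)·6 = -10p + 6
  5p = -10p + 6  ⇒  15p = 6  ⇒  p = 2/5.
For Country A to be willing to mix, Country A must be indifferent between Disarm and Arm, which pins down Country B's mix.
  Country A's expected payoff from Disarm: q·(-1) + (1−q)·(-4) = 3q - 4
  Country A's expected payoff from Arm: q·7 + (1−q)·(-5) = 12q - 5
  3q - 4 = 12q - 5  ⇒  -9q = -1  ⇒  q = 1/9.

p = 2/5, q = 1/9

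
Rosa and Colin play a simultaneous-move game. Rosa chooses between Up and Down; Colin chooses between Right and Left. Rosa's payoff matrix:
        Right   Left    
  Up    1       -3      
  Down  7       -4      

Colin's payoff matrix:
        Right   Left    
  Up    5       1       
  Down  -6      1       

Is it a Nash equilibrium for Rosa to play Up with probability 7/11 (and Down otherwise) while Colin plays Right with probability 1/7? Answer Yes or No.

Yes

Check Colin's indifference given Rosa's mix p = 7/11:
  payoff from Right = 1; payoff from Left = 1 — equal.
Check Rosa's indifference given Colin's mix q = 1/7:
  payoff from Up = -17/7; payoff from Down = -17/7 — equal.
Both players are indifferent, so neither can profitably deviate.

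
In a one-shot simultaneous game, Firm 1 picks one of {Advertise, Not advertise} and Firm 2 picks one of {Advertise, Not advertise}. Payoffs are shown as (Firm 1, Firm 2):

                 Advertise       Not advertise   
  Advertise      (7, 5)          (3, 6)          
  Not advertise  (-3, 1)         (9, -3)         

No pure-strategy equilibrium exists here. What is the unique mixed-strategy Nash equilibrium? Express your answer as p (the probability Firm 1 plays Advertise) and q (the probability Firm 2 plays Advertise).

Firm 1's mix must leave Firm 2 indifferent between Advertise and Not advertise.
  Firm 2's expected payoff from Advertise: p·5 + (1−p)·1 = 4p + 1
  Firm 2's expected payoff from Not advertise: p·6 + (1−p)·(-3) = 9p - 3
  4p + 1 = 9p - 3  ⇒  -5p = -4  ⇒  p = 4/5.
For Firm 1 to be willing to mix, Firm 1 must be indifferent between Advertise and Not advertise, which pins down Firm 2's mix.
  Firm 1's payoff from Advertise: q·7 + (1−q)·3 = 4q + 3
  Firm 1's payoff from Not advertise: q·(-3) + (1−q)·9 = -12q + 9
  4q + 3 = -12q + 9  ⇒  16q = 6  ⇒  q = 3/8.

p = 4/5, q = 3/8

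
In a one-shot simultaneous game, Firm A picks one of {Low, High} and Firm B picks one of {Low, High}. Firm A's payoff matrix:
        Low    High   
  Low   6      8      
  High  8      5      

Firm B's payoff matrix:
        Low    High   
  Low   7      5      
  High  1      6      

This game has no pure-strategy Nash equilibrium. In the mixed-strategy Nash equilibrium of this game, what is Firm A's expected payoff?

34/5

For Firm A to be willing to mix, Firm A must be indifferent between Low and High, which pins down Firm B's mix.
  Firm A's payoff to Low: q·6 + (1−q)·8 = -2q + 8
  Firm A's payoff to High: q·8 + (1−q)·5 = 3q + 5
  -2q + 8 = 3q + 5  ⇒  -5q = -3  ⇒  q = 3/5.
At equilibrium Firm A is indifferent across rows, so Firm A's payoff equals the payoff from Low: (3/5)·6 + (2/5)·8 = 34/5.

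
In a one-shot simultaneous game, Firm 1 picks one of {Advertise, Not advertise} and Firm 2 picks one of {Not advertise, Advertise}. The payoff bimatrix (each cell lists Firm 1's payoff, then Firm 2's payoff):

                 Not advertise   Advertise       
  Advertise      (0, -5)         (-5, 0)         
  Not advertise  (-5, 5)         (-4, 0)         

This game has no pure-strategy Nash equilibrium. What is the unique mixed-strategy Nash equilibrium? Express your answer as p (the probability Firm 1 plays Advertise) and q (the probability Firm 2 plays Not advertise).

Firm 1's mix must leave Firm 2 indifferent between Not advertise and Advertise.
  Firm 2's payoff from Not advertise: p·(-5) + (1−p)·5 = -10p + 5
  Firm 2's payoff from Advertise: p·0 + (1−p)·0 = 0
  -10p + 5 = 0  ⇒  -10p = -5  ⇒  p = 1/2.
Firm 2's mix must leave Firm 1 indifferent between Advertise and Not advertise.
  Firm 1's payoff from Advertise: q·0 + (1−q)·(-5) = 5q - 5
  Firm 1's payoff from Not advertise: q·(-5) + (1−q)·(-4) = -q - 4
  5q - 5 = -q - 4  ⇒  6q = 1  ⇒  q = 1/6.

p = 1/2, q = 1/6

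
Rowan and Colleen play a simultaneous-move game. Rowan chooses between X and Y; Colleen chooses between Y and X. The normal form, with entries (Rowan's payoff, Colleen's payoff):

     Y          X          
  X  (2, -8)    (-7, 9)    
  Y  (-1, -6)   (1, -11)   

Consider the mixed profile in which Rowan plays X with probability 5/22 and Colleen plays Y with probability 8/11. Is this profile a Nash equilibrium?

Yes

Check Colleen's indifference given Rowan's mix p = 5/22:
  payoff from Y = -71/11; payoff from X = -71/11 — equal.
Check Rowan's indifference given Colleen's mix q = 8/11:
  payoff from X = -5/11; payoff from Y = -5/11 — equal.
Both players are indifferent, so neither can profitably deviate.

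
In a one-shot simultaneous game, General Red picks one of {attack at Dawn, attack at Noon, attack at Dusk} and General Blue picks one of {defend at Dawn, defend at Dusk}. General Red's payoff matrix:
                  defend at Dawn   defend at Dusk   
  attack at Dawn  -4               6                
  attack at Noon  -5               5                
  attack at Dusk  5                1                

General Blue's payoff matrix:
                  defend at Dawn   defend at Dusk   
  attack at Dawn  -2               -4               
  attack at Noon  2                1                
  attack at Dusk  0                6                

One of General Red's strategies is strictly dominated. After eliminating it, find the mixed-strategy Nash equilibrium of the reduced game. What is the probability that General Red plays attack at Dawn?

General Red's strategy attack at Noon is strictly dominated by attack at Dawn: -4 > -5 and 6 > 5. Eliminate attack at Noon.
General Blue's indifference between defend at Dawn and defend at Dusk determines General Red's mixing probability p:
  General Blue's payoff from defend at Dawn: p·(-2) + (1−p)·0 = -2p
  General Blue's payoff from defend at Dusk: p·(-4) + (1−p)·6 = -10p + 6
  -2p = -10p + 6  ⇒  8p = 6  ⇒  p = 3/4.

p = 3/4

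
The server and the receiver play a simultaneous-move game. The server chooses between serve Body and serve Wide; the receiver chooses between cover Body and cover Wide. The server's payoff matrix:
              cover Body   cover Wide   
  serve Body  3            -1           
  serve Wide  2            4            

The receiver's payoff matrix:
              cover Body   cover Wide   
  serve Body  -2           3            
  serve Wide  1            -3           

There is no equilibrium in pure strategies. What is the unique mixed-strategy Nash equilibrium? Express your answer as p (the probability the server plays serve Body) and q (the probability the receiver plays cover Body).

The server's mix must leave the receiver indifferent between cover Body and cover Wide.
  the receiver's payoff to cover Body: p·(-2) + (1−p)·1 = -3p + 1
  the receiver's payoff to cover Wide: p·3 + (1−p)·(-3) = 6p - 3
  -3p + 1 = 6p - 3  ⇒  -9p = -4  ⇒  p = 4/9.
In a mixed equilibrium the server is indifferent between serve Body and serve Wide; this condition fixes q.
  the server's payoff to serve Body: q·3 + (1−q)·(-1) = 4q - 1
  the server's payoff to serve Wide: q·2 + (1−q)·4 = -2q + 4
  4q - 1 = -2q + 4  ⇒  6q = 5  ⇒  q = 5/6.

p = 4/9, q = 5/6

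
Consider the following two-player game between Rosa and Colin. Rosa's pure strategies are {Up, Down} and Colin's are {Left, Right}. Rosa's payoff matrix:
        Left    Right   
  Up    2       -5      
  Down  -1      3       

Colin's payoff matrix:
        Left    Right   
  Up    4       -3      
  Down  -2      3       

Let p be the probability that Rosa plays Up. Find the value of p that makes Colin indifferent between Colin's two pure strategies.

In a mixed equilibrium Colin is indifferent between Left and Right; this condition fixes p.
  Colin's payoff to Left: p·4 + (1−p)·(-2) = 6p - 2
  Colin's payoff to Right: p·(-3) + (1−p)·3 = -6p + 3
  6p - 2 = -6p + 3  ⇒  12p = 5  ⇒  p = 5/12.

p = 5/12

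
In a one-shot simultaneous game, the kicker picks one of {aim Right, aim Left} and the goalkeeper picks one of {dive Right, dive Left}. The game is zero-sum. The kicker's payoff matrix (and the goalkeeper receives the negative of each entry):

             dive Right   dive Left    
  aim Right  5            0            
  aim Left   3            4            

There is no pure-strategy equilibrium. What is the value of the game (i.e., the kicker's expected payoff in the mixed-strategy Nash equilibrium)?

v = 10/3

In a mixed equilibrium the kicker is indifferent between aim Right and aim Left; this condition fixes q.
  the kicker's expected payoff from aim Right: q·5 + (1−q)·0 = 5q
  the kicker's expected payoff from aim Left: q·3 + (1−q)·4 = -q + 4
  5q = -q + 4  ⇒  6q = 4  ⇒  q = 2/3.
The value is the kicker's expected payoff against this mix (using aim Right): (2/3)·5 + (1/3)·0 = 10/3.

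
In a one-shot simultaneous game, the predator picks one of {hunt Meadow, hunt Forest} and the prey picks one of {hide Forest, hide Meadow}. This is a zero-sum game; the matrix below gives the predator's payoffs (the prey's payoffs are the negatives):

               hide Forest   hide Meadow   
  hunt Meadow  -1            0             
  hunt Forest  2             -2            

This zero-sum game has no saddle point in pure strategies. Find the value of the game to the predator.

The predator's indifference between hunt Meadow and hunt Forest determines the prey's mixing probability q:
  the predator's expected payoff from hunt Meadow: q·(-1) + (1−q)·0 = -q
  the predator's expected payoff from hunt Forest: q·2 + (1−q)·(-2) = 4q - 2
  -q = 4q - 2  ⇒  -5q = -2  ⇒  q = 2/5.
The value is the predator's expected payoff against this mix (using hunt Meadow): (2/5)·(-1) + (3/5)·0 = -2/5.

v = -2/5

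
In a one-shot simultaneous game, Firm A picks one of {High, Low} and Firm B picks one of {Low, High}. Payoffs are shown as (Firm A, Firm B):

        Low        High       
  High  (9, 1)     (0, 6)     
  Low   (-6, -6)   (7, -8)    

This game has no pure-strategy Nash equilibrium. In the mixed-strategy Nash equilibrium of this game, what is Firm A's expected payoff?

63/22

Set Firm A's expected payoff from High equal to that from Low:
  Firm A's expected payoff from High: q·9 + (1−q)·0 = 9q
  Firm A's expected payoff from Low: q·(-6) + (1−q)·7 = -13q + 7
  9q = -13q + 7  ⇒  22q = 7  ⇒  q = 7/22.
At equilibrium Firm A is indifferent across rows, so Firm A's payoff equals the payoff from High: (7/22)·9 + (15/22)·0 = 63/22.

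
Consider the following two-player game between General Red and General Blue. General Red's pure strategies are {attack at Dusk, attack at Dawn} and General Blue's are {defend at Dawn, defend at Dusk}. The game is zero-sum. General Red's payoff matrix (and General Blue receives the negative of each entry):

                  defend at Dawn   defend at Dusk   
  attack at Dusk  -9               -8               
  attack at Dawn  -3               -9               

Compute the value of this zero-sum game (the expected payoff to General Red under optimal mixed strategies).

General Blue's mix must leave General Red indifferent between attack at Dusk and attack at Dawn.
  General Red's payoff from attack at Dusk: q·(-9) + (1−q)·(-8) = -q - 8
  General Red's payoff from attack at Dawn: q·(-3) + (1−q)·(-9) = 6q - 9
  -q - 8 = 6q - 9  ⇒  -7q = -1  ⇒  q = 1/7.
The value is General Red's expected payoff against this mix (using attack at Dusk): (1/7)·(-9) + (6/7)·(-8) = -57/7.

v = -57/7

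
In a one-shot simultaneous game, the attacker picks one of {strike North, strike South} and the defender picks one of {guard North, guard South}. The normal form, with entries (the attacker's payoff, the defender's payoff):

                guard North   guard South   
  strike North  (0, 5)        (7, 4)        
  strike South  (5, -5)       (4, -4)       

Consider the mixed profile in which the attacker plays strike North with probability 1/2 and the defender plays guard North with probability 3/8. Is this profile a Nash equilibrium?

Check the defender's indifference given the attacker's mix p = 1/2:
  payoff from guard North = 0; payoff from guard South = 0 — equal.
Check the attacker's indifference given the defender's mix q = 3/8:
  payoff from strike North = 35/8; payoff from strike South = 35/8 — equal.
Both players are indifferent, so neither can profitably deviate.

Yes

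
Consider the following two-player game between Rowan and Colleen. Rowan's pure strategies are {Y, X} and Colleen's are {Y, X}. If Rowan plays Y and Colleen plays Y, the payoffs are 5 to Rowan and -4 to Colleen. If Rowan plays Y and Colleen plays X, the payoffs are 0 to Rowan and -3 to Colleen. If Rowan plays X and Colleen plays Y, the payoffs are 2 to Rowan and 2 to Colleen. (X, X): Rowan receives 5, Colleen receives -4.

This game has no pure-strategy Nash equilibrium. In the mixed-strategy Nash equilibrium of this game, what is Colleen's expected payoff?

-22/7

Set Colleen's expected payoff from Y equal to that from X:
  Colleen's expected payoff from Y: p·(-4) + (1−p)·2 = -6p + 2
  Colleen's expected payoff from X: p·(-3) + (1−p)·(-4) = p - 4
  -6p + 2 = p - 4  ⇒  -7p = -6  ⇒  p = 6/7.
At equilibrium Colleen is indifferent across columns, so Colleen's payoff equals the payoff from Y: (6/7)·(-4) + (1/7)·2 = -22/7.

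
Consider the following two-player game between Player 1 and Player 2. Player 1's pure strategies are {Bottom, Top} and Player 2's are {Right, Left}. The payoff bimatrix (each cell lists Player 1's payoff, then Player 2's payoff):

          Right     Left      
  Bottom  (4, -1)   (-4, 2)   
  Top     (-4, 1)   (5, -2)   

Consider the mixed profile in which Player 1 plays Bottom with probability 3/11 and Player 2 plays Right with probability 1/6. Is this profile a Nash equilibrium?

Given Player 1's mix p = 3/11, Player 2's payoff from Right is 5/11 but from Left is -10/11. Player 2 strictly prefers Right, so Player 2 would not mix.
So the proposed profile is not a Nash equilibrium.

No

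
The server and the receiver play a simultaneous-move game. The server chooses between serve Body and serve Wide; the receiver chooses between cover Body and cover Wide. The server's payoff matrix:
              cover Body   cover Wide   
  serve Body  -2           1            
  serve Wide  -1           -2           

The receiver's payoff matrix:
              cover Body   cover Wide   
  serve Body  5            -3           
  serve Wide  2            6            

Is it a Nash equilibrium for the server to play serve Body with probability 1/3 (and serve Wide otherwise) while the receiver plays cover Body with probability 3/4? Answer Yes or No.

Check the receiver's indifference given the server's mix p = 1/3:
  payoff from cover Body = 3; payoff from cover Wide = 3 — equal.
Check the server's indifference given the receiver's mix q = 3/4:
  payoff from serve Body = -5/4; payoff from serve Wide = -5/4 — equal.
Both players are indifferent, so neither can profitably deviate.

Yes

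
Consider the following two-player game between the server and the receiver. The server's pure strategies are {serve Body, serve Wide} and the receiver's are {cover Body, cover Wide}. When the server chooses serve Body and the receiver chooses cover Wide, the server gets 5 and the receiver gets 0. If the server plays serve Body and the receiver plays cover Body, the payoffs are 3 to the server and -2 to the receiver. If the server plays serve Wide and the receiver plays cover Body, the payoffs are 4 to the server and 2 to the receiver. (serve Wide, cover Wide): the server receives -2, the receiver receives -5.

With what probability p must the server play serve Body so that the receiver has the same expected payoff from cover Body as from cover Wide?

The receiver's indifference between cover Body and cover Wide determines the server's mixing probability p:
  the receiver's payoff to cover Body: p·(-2) + (1−p)·2 = -4p + 2
  the receiver's payoff to cover Wide: p·0 + (1−p)·(-5) = 5p - 5
  -4p + 2 = 5p - 5  ⇒  -9p = -7  ⇒  p = 7/9.

p = 7/9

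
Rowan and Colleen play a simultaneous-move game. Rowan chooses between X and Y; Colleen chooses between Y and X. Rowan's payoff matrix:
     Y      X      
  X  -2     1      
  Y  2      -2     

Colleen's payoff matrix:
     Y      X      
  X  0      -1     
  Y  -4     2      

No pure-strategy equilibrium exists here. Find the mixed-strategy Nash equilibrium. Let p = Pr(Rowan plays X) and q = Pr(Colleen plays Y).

p = 6/7, q = 3/7

In a mixed equilibrium Colleen is indifferent between Y and X; this condition fixes p.
  Colleen's payoff to Y: p·0 + (1−p)·(-4) = 4p - 4
  Colleen's payoff to X: p·(-1) + (1−p)·2 = -3p + 2
  4p - 4 = -3p + 2  ⇒  7p = 6  ⇒  p = 6/7.
In a mixed equilibrium Rowan is indifferent between X and Y; this condition fixes q.
  Rowan's payoff from X: q·(-2) + (1−q)·1 = -3q + 1
  Rowan's payoff from Y: q·2 + (1−q)·(-2) = 4q - 2
  -3q + 1 = 4q - 2  ⇒  -7q = -3  ⇒  q = 3/7.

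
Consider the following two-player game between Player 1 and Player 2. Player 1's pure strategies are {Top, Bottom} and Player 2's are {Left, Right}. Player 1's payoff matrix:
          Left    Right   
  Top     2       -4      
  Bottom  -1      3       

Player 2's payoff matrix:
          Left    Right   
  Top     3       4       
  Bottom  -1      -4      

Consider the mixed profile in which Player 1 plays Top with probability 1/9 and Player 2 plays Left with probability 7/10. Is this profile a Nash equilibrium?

No

Given Player 1's mix p = 1/9, Player 2's payoff from Left is -5/9 but from Right is -28/9. Player 2 strictly prefers Left, so Player 2 would not mix.
So the proposed profile is not a Nash equilibrium.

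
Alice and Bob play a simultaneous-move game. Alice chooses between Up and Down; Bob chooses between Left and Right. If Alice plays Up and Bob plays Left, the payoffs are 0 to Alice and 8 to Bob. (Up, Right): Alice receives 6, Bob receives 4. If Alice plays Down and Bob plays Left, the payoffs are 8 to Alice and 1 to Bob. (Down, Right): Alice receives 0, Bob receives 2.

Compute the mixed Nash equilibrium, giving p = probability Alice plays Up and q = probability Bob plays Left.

p = 1/5, q = 3/7

Bob's indifference between Left and Right determines Alice's mixing probability p:
  Bob's expected payoff from Left: p·8 + (1−p)·1 = 7p + 1
  Bob's expected payoff from Right: p·4 + (1−p)·2 = 2p + 2
  7p + 1 = 2p + 2  ⇒  5p = 1  ⇒  p = 1/5.
In a mixed equilibrium Alice is indifferent between Up and Down; this condition fixes q.
  Alice's payoff to Up: q·0 + (1−q)·6 = -6q + 6
  Alice's payoff to Down: q·8 + (1−q)·0 = 8q
  -6q + 6 = 8q  ⇒  -14q = -6  ⇒  q = 3/7.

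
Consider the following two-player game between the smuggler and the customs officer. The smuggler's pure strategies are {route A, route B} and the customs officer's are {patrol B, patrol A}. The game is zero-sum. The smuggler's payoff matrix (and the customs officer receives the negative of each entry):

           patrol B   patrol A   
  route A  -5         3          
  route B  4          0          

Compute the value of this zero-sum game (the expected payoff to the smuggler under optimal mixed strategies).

For the smuggler to be willing to mix, the smuggler must be indifferent between route A and route B, which pins down the customs officer's mix.
  the smuggler's payoff to route A: q·(-5) + (1−q)·3 = -8q + 3
  the smuggler's payoff to route B: q·4 + (1−q)·0 = 4q
  -8q + 3 = 4q  ⇒  -12q = -3  ⇒  q = 1/4.
The value is the smuggler's expected payoff against this mix (using route A): (1/4)·(-5) + (3/4)·3 = 1.

v = 1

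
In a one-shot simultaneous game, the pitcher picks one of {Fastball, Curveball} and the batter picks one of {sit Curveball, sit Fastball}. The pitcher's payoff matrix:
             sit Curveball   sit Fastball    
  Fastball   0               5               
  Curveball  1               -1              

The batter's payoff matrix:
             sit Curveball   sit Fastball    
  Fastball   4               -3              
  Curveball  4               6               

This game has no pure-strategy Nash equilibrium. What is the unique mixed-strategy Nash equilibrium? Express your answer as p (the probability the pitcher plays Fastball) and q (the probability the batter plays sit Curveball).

p = 2/9, q = 6/7

In a mixed equilibrium the batter is indifferent between sit Curveball and sit Fastball; this condition fixes p.
  the batter's payoff from sit Curveball: p·4 + (1−p)·4 = 4
  the batter's payoff from sit Fastball: p·(-3) + (1−p)·6 = -9p + 6
  4 = -9p + 6  ⇒  9p = 2  ⇒  p = 2/9.
The batter's mix must leave the pitcher indifferent between Fastball and Curveball.
  the pitcher's expected payoff from Fastball: q·0 + (1−q)·5 = -5q + 5
  the pitcher's expected payoff from Curveball: q·1 + (1−q)·(-1) = 2q - 1
  -5q + 5 = 2q - 1  ⇒  -7q = -6  ⇒  q = 6/7.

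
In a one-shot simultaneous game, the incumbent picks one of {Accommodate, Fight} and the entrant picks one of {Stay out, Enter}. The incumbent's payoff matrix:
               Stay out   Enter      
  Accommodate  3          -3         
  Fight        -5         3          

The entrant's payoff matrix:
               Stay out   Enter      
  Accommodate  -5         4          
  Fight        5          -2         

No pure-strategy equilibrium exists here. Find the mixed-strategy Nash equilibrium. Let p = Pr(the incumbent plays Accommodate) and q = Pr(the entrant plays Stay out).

In a mixed equilibrium the entrant is indifferent between Stay out and Enter; this condition fixes p.
  the entrant's payoff from Stay out: p·(-5) + (1−p)·5 = -10p + 5
  the entrant's payoff from Enter: p·4 + (1−p)·(-2) = 6p - 2
  -10p + 5 = 6p - 2  ⇒  -16p = -7  ⇒  p = 7/16.
Set the incumbent's expected payoff from Accommodate equal to that from Fight:
  the incumbent's payoff to Accommodate: q·3 + (1−q)·(-3) = 6q - 3
  the incumbent's payoff to Fight: q·(-5) + (1−q)·3 = -8q + 3
  6q - 3 = -8q + 3  ⇒  14q = 6  ⇒  q = 3/7.

p = 7/16, q = 3/7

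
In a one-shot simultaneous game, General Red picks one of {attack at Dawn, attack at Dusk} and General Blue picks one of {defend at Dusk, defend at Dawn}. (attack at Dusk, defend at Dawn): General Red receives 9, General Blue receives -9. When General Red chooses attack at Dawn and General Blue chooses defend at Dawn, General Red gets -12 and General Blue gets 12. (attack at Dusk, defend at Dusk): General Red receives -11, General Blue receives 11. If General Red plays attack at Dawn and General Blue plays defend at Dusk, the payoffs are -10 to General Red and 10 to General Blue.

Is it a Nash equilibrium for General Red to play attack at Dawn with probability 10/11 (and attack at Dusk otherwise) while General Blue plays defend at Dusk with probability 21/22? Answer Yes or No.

Check General Blue's indifference given General Red's mix p = 10/11:
  payoff from defend at Dusk = 111/11; payoff from defend at Dawn = 111/11 — equal.
Check General Red's indifference given General Blue's mix q = 21/22:
  payoff from attack at Dawn = -111/11; payoff from attack at Dusk = -111/11 — equal.
Both players are indifferent, so neither can profitably deviate.

Yes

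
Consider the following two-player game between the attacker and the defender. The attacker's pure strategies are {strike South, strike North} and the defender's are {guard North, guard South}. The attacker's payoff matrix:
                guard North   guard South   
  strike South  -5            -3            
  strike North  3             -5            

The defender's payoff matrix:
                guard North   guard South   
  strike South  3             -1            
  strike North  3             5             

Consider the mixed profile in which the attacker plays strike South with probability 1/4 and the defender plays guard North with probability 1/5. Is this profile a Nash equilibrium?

Given the attacker's mix p = 1/4, the defender's payoff from guard North is 3 but from guard South is 7/2. The defender strictly prefers guard South, so the defender would not mix.
So the proposed profile is not a Nash equilibrium.

No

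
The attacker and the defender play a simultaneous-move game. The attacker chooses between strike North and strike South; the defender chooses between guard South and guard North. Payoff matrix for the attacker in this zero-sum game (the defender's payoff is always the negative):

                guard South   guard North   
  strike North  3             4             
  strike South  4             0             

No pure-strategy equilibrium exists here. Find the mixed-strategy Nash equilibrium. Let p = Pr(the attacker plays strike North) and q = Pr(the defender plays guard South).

p = 4/5, q = 4/5

The defender's indifference between guard South and guard North determines the attacker's mixing probability p:
  the defender's expected payoff from guard South: p·(-3) + (1−p)·(-4) = p - 4
  the defender's expected payoff from guard North: p·(-4) + (1−p)·0 = -4p
  p - 4 = -4p  ⇒  5p = 4  ⇒  p = 4/5.
Set the attacker's expected payoff from strike North equal to that from strike South:
  the attacker's expected payoff from strike North: q·3 + (1−q)·4 = -q + 4
  the attacker's expected payoff from strike South: q·4 + (1−q)·0 = 4q
  -q + 4 = 4q  ⇒  -5q = -4  ⇒  q = 4/5.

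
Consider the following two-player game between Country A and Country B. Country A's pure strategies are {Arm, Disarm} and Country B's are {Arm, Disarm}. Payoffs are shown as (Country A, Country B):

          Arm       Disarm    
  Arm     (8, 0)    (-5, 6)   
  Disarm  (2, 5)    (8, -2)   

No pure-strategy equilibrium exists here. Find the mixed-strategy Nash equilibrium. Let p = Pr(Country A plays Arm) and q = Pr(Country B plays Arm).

For Country B to be willing to mix, Country B must be indifferent between Arm and Disarm, which pins down Country A's mix.
  Country B's payoff to Arm: p·0 + (1−p)·5 = -5p + 5
  Country B's payoff to Disarm: p·6 + (1−p)·(-2) = 8p - 2
  -5p + 5 = 8p - 2  ⇒  -13p = -7  ⇒  p = 7/13.
Country B's mix must leave Country A indifferent between Arm and Disarm.
  Country A's payoff to Arm: q·8 + (1−q)·(-5) = 13q - 5
  Country A's payoff to Disarm: q·2 + (1−q)·8 = -6q + 8
  13q - 5 = -6q + 8  ⇒  19q = 13  ⇒  q = 13/19.

p = 7/13, q = 13/19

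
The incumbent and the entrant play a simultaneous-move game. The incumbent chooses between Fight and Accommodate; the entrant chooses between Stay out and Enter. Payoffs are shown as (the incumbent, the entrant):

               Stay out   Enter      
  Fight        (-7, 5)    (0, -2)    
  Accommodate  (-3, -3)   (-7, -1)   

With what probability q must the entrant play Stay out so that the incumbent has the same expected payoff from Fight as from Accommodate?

In a mixed equilibrium the incumbent is indifferent between Fight and Accommodate; this condition fixes q.
  the incumbent's payoff to Fight: q·(-7) + (1−q)·0 = -7q
  the incumbent's payoff to Accommodate: q·(-3) + (1−q)·(-7) = 4q - 7
  -7q = 4q - 7  ⇒  -11q = -7  ⇒  q = 7/11.

q = 7/11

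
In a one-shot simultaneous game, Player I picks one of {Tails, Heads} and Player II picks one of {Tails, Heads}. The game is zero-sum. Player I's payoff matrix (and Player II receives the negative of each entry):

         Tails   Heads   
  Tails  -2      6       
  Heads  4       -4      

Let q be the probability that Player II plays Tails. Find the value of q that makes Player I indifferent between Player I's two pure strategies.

q = 5/8

In a mixed equilibrium Player I is indifferent between Tails and Heads; this condition fixes q.
  Player I's payoff to Tails: q·(-2) + (1−q)·6 = -8q + 6
  Player I's payoff to Heads: q·4 + (1−q)·(-4) = 8q - 4
  -8q + 6 = 8q - 4  ⇒  -16q = -10  ⇒  q = 5/8.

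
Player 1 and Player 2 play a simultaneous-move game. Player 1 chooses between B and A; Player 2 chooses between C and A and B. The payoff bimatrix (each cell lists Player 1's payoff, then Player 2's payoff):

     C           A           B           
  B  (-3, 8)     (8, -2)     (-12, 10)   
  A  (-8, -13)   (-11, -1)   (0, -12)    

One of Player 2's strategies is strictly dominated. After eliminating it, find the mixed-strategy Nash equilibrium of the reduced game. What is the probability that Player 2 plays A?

Player 2's strategy C is strictly dominated by B: 10 > 8 and -12 > -13. Eliminate C.
For Player 1 to be willing to mix, Player 1 must be indifferent between B and A, which pins down Player 2's mix.
  Player 1's payoff to B: q·8 + (1−q)·(-12) = 20q - 12
  Player 1's payoff to A: q·(-11) + (1−q)·0 = -11q
  20q - 12 = -11q  ⇒  31q = 12  ⇒  q = 12/31.

q = 12/31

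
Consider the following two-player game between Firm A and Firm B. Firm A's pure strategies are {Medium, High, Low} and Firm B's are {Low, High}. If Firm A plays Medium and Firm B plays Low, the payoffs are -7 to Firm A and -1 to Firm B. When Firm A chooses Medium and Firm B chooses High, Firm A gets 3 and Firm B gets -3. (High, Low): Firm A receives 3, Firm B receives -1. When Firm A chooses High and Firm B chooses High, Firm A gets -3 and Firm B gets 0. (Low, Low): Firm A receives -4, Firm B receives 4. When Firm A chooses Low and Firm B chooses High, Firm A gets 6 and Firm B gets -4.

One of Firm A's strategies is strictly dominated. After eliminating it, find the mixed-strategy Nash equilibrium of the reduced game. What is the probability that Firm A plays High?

p = 8/9

Firm A's strategy Medium is strictly dominated by Low: -4 > -7 and 6 > 3. Eliminate Medium.
Firm B's indifference between Low and High determines Firm A's mixing probability p:
  Firm B's payoff from Low: p·(-1) + (1−p)·4 = -5p + 4
  Firm B's payoff from High: p·0 + (1−p)·(-4) = 4p - 4
  -5p + 4 = 4p - 4  ⇒  -9p = -8  ⇒  p = 8/9.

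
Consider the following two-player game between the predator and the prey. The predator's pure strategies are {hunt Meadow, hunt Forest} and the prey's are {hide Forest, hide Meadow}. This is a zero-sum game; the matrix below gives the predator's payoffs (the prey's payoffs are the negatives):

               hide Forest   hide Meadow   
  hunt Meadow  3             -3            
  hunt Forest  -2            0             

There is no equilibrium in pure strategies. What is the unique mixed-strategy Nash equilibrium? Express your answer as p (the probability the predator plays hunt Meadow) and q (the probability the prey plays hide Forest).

p = 1/4, q = 3/8

In a mixed equilibrium the prey is indifferent between hide Forest and hide Meadow; this condition fixes p.
  the prey's expected payoff from hide Forest: p·(-3) + (1−p)·2 = -5p + 2
  the prey's expected payoff from hide Meadow: p·3 + (1−p)·0 = 3p
  -5p + 2 = 3p  ⇒  -8p = -2  ⇒  p = 1/4.
For the predator to be willing to mix, the predator must be indifferent between hunt Meadow and hunt Forest, which pins down the prey's mix.
  the predator's payoff from hunt Meadow: q·3 + (1−q)·(-3) = 6q - 3
  the predator's payoff from hunt Forest: q·(-2) + (1−q)·0 = -2q
  6q - 3 = -2q  ⇒  8q = 3  ⇒  q = 3/8.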